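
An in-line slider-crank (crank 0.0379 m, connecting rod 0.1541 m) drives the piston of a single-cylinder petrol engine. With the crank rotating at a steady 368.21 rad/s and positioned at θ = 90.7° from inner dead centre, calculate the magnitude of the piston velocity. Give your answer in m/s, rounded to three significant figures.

13.9

ω = 368.2 rad/s
For an in-line slider-crank, x = r cosθ + √(L² − r² sin²θ), so v = −rω sinθ·[1 + r cosθ/√(L² − r² sin²θ)].
With r = 0.0379 m, L = 0.1541 m, θ = 90.7°: √(L² − r² sin²θ) = 0.14937 m.
v = −0.0379·368.2·0.99993·[1 + 0.0379·-0.01222/0.14937] = -13.911 m/s.
|v| = 13.911 m/s.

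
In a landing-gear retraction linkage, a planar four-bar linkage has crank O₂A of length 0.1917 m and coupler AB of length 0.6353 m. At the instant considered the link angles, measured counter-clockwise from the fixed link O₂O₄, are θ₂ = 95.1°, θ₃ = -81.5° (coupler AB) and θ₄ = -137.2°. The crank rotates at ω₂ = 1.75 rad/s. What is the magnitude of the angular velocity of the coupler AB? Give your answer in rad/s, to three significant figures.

ω₂ = 1.75 rad/s
Differentiating the loop-closure r₂e^{iθ₂}+r₃e^{iθ₃}=r₁+r₄e^{iθ₄} gives r₂ω₂e^{iθ₂}+r₃ω₃e^{iθ₃}=r₄ω₄e^{iθ₄}.
Eliminating the other unknown: ω₃ = r₂ω₂ sin(θ₄−θ₂) / [r₃ sin(θ₃−θ₄)].
Numerator sine = +0.79122; denominator sine = +0.82610.
Result = 0.1917·1.75·(+0.79122) / (0.6353·(+0.82610)) = +0.50577 rad/s; magnitude 0.50577 rad/s.

0.506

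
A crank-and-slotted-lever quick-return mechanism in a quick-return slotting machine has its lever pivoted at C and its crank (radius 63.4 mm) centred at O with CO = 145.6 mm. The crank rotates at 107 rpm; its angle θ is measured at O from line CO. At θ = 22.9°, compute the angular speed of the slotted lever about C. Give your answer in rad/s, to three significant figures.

ω = 11.21 rad/s (from 107 rpm).
Crank pin A relative to C: A = (d + r cosθ, r sinθ); lever angle φ = atan2(r sinθ, d + r cosθ).
Differentiating tanφ: φ̇ = rω(d cosθ + r)/(d² + r² + 2dr cosθ).
d² + r² + 2dr cosθ = |CA|² = 0.0422259 m²;  d cosθ + r = +0.19752 m.
|ω_lever| = |0.0634·11.21·+0.19752| / 0.0422259 = 3.3231 rad/s.

3.32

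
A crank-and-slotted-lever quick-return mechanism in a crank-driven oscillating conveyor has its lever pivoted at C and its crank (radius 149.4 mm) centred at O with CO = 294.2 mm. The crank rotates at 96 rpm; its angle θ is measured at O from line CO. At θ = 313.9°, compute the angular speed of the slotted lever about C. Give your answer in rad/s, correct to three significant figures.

3.13

ω = 10.05 rad/s (from 96 rpm).
Crank pin A relative to C: A = (d + r cosθ, r sinθ); lever angle φ = atan2(r sinθ, d + r cosθ).
Differentiating tanφ: φ̇ = rω(d cosθ + r)/(d² + r² + 2dr cosθ).
d² + r² + 2dr cosθ = |CA|² = 0.169829 m²;  d cosθ + r = +0.3534 m.
|ω_lever| = |0.1494·10.05·+0.3534| / 0.169829 = 3.1254 rad/s.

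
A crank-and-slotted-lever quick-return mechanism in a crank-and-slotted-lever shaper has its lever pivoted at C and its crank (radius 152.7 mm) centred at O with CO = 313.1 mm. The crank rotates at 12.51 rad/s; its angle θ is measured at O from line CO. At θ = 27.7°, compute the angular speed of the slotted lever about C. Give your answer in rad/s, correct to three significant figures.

3.99

ω = 12.51 rad/s
Crank pin A relative to C: A = (d + r cosθ, r sinθ); lever angle φ = atan2(r sinθ, d + r cosθ).
Differentiating tanφ: φ̇ = rω(d cosθ + r)/(d² + r² + 2dr cosθ).
d² + r² + 2dr cosθ = |CA|² = 0.206011 m²;  d cosθ + r = +0.42992 m.
|ω_lever| = |0.1527·12.51·+0.42992| / 0.206011 = 3.9865 rad/s.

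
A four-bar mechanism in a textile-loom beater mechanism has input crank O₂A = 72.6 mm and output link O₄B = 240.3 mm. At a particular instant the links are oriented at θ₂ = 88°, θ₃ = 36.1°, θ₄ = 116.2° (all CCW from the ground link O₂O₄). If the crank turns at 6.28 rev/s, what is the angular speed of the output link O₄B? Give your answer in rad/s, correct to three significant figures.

9.52

ω₂ = 39.46 rad/s (from 6.28 rev/s).
Differentiating the loop-closure r₂e^{iθ₂}+r₃e^{iθ₃}=r₁+r₄e^{iθ₄} gives r₂ω₂e^{iθ₂}+r₃ω₃e^{iθ₃}=r₄ω₄e^{iθ₄}.
Eliminating the other unknown: ω₄ = r₂ω₂ sin(θ₂−θ₃) / [r₄ sin(θ₄−θ₃)].
Numerator sine = +0.78694; denominator sine = +0.98511.
Result = 0.0726·39.46·(+0.78694) / (0.2403·(+0.98511)) = +9.5231 rad/s; magnitude 9.5231 rad/s.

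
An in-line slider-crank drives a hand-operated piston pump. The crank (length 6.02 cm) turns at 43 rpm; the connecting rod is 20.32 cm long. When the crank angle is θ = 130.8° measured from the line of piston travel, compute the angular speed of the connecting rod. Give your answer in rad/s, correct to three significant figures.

0.894

ω = 4.503 rad/s (converted from 43 rpm).
The rod makes angle φ with the slider axis where L sinφ = r sinθ; differentiating, L cosφ·φ̇ = r ω cosθ.
L cosφ = √(L² − r² sin²θ) = 0.19802 m.
|ω_rod| = r ω |cosθ| / √(L² − r² sin²θ) = 0.0602·4.503·0.65342/0.19802 = 0.89448 rad/s.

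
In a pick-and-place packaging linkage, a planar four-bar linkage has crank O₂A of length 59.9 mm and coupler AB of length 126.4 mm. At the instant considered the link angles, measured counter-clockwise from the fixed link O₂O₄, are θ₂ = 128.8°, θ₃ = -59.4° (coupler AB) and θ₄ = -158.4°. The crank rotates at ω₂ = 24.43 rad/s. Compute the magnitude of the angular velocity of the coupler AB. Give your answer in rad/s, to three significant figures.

ω₂ = 24.43 rad/s
Differentiating the loop-closure r₂e^{iθ₂}+r₃e^{iθ₃}=r₁+r₄e^{iθ₄} gives r₂ω₂e^{iθ₂}+r₃ω₃e^{iθ₃}=r₄ω₄e^{iθ₄}.
Eliminating the other unknown: ω₃ = r₂ω₂ sin(θ₄−θ₂) / [r₃ sin(θ₃−θ₄)].
Numerator sine = +0.95528; denominator sine = +0.98769.
Result = 0.0599·24.43·(+0.95528) / (0.1264·(+0.98769)) = +11.197 rad/s; magnitude 11.197 rad/s.

11.2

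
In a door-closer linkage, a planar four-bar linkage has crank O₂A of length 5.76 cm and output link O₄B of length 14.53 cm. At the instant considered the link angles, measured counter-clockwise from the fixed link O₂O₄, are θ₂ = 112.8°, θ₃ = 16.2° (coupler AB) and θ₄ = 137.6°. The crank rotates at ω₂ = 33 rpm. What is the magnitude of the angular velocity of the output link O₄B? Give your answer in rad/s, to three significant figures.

1.59

ω₂ = 3.456 rad/s (from 33 rpm).
Differentiating the loop-closure r₂e^{iθ₂}+r₃e^{iθ₃}=r₁+r₄e^{iθ₄} gives r₂ω₂e^{iθ₂}+r₃ω₃e^{iθ₃}=r₄ω₄e^{iθ₄}.
Eliminating the other unknown: ω₄ = r₂ω₂ sin(θ₂−θ₃) / [r₄ sin(θ₄−θ₃)].
Numerator sine = +0.99337; denominator sine = +0.85355.
Result = 0.0576·3.456·(+0.99337) / (0.1453·(+0.85355)) = +1.5943 rad/s; magnitude 1.5943 rad/s.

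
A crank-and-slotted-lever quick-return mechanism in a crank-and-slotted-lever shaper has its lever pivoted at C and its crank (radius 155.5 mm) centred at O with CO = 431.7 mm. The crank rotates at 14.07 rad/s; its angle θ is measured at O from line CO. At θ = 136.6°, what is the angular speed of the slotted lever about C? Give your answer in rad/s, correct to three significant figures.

3.06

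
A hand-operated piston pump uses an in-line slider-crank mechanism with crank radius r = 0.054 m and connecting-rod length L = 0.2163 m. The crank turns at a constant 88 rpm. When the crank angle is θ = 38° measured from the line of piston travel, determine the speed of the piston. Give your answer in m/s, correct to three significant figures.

0.367

ω = 2π·88/60 = 9.215 rad/s
For an in-line slider-crank, x = r cosθ + √(L² − r² sin²θ), so v = −rω sinθ·[1 + r cosθ/√(L² − r² sin²θ)].
With r = 0.054 m, L = 0.2163 m, θ = 38°: √(L² − r² sin²θ) = 0.21373 m.
v = −0.054·9.215·0.61566·[1 + 0.054·0.78801/0.21373] = -0.36737 m/s.
|v| = 0.36737 m/s.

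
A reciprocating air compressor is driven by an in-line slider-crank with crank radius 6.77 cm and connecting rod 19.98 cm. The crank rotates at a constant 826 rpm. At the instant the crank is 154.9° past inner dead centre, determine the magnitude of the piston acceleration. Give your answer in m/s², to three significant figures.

ω = 2π·826/60 = 86.5 rad/s
x(θ) = r cosθ + √(L² − r² sin²θ); with ω constant, a = ω²·d²x/dθ².
d²x/dθ² = −r cosθ − r²(cos2θ)/√u − r⁴ sin²2θ/(4u^{3/2}),  u = L² − r² sin²θ = 0.0390953 m².
Substituting r = 0.0677 m, L = 0.1998 m, θ = 154.9°: d²x/dθ² = +0.046068 m.
a = ω²·d²x/dθ² = (86.5)²·(+0.046068) = +344.68 m/s²;  |a| = 344.68 m/s².

345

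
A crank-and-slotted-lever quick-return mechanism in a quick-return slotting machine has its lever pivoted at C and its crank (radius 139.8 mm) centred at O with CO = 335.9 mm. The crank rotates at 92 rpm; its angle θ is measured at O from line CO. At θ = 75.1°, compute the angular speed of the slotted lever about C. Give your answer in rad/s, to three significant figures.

1.95

ω = 9.634 rad/s (from 92 rpm).
Crank pin A relative to C: A = (d + r cosθ, r sinθ); lever angle φ = atan2(r sinθ, d + r cosθ).
Differentiating tanφ: φ̇ = rω(d cosθ + r)/(d² + r² + 2dr cosθ).
d² + r² + 2dr cosθ = |CA|² = 0.156522 m²;  d cosθ + r = +0.22617 m.
|ω_lever| = |0.1398·9.634·+0.22617| / 0.156522 = 1.9462 rad/s.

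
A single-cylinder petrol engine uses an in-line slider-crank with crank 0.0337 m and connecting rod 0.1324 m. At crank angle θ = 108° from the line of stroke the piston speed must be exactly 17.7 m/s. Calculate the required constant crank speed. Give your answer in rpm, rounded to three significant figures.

5740

For an in-line slider-crank, |v_piston| = rω|sinθ|·[1 + r cosθ/√(L² − r² sin²θ)].
With r = 0.0337 m, L = 0.1324 m, θ = 108°: the bracketed kinematic factor |dx/dθ| = 0.029452 m.
ω = v/|dx/dθ| = 17.7/0.029452 = 600.97 rad/s.
N = 60ω/(2π) = 5738.8 rpm.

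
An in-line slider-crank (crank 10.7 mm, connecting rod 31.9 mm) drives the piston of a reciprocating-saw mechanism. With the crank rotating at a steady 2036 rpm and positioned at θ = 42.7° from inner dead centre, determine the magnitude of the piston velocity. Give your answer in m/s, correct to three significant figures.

1.94

ω = 2π·2036/60 = 213.2 rad/s
For an in-line slider-crank, x = r cosθ + √(L² − r² sin²θ), so v = −rω sinθ·[1 + r cosθ/√(L² − r² sin²θ)].
With r = 0.0107 m, L = 0.0319 m, θ = 42.7°: √(L² − r² sin²θ) = 0.031064 m.
v = −0.0107·213.2·0.67816·[1 + 0.0107·0.73491/0.031064] = -1.9388 m/s.
|v| = 1.9388 m/s.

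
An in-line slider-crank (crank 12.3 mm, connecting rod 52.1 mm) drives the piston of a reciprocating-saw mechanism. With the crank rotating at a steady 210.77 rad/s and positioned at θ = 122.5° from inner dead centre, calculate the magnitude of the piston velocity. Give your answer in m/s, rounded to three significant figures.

1.90

ω = 210.8 rad/s
For an in-line slider-crank, x = r cosθ + √(L² − r² sin²θ), so v = −rω sinθ·[1 + r cosθ/√(L² − r² sin²θ)].
With r = 0.0123 m, L = 0.0521 m, θ = 122.5°: √(L² − r² sin²θ) = 0.051057 m.
v = −0.0123·210.8·0.84339·[1 + 0.0123·-0.53730/0.051057] = -1.9035 m/s.
|v| = 1.9035 m/s.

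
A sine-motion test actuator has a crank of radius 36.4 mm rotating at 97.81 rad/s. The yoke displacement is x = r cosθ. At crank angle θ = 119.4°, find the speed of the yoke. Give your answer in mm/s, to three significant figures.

3100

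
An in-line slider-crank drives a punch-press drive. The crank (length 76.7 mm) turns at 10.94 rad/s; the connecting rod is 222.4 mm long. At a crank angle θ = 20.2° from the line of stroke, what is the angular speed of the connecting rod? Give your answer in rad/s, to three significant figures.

3.57

ω = 10.94 rad/s
The rod makes angle φ with the slider axis where L sinφ = r sinθ; differentiating, L cosφ·φ̇ = r ω cosθ.
L cosφ = √(L² − r² sin²θ) = 0.22082 m.
|ω_rod| = r ω |cosθ| / √(L² − r² sin²θ) = 0.0767·10.94·0.93849/0.22082 = 3.5662 rad/s.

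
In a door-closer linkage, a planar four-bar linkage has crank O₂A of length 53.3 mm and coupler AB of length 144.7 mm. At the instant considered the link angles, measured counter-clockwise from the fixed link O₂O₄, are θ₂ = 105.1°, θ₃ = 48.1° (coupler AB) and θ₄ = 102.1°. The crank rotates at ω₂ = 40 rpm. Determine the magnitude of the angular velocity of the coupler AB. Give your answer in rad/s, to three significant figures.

0.0998

ω₂ = 4.189 rad/s (from 40 rpm).
Differentiating the loop-closure r₂e^{iθ₂}+r₃e^{iθ₃}=r₁+r₄e^{iθ₄} gives r₂ω₂e^{iθ₂}+r₃ω₃e^{iθ₃}=r₄ω₄e^{iθ₄}.
Eliminating the other unknown: ω₃ = r₂ω₂ sin(θ₄−θ₂) / [r₃ sin(θ₃−θ₄)].
Numerator sine = -0.05234; denominator sine = -0.80902.
Result = 0.0533·4.189·(-0.05234) / (0.1447·(-0.80902)) = +0.099814 rad/s; magnitude 0.099814 rad/s.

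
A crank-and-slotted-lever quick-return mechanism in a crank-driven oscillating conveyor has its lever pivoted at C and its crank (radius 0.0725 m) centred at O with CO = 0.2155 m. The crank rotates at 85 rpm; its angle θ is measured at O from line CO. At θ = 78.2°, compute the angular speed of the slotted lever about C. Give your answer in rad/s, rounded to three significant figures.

1.30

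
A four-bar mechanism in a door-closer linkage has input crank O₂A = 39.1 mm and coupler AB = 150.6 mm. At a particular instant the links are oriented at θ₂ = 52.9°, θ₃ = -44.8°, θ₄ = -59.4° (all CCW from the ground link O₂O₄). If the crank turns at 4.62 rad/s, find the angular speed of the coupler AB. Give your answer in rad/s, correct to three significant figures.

4.40

ω₂ = 4.62 rad/s
Differentiating the loop-closure r₂e^{iθ₂}+r₃e^{iθ₃}=r₁+r₄e^{iθ₄} gives r₂ω₂e^{iθ₂}+r₃ω₃e^{iθ₃}=r₄ω₄e^{iθ₄}.
Eliminating the other unknown: ω₃ = r₂ω₂ sin(θ₄−θ₂) / [r₃ sin(θ₃−θ₄)].
Numerator sine = -0.92521; denominator sine = +0.25207.
Result = 0.0391·4.62·(-0.92521) / (0.1506·(+0.25207)) = -4.4026 rad/s; magnitude 4.4026 rad/s.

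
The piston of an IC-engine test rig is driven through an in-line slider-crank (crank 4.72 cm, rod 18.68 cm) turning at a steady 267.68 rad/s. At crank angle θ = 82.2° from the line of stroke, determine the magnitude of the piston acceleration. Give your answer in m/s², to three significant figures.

ω = 267.7 rad/s
x(θ) = r cosθ + √(L² − r² sin²θ); with ω constant, a = ω²·d²x/dθ².
d²x/dθ² = −r cosθ − r²(cos2θ)/√u − r⁴ sin²2θ/(4u^{3/2}),  u = L² − r² sin²θ = 0.0327074 m².
Substituting r = 0.0472 m, L = 0.1868 m, θ = 82.2°: d²x/dθ² = +0.0054439 m.
a = ω²·d²x/dθ² = (267.7)²·(+0.0054439) = +390.07 m/s²;  |a| = 390.07 m/s².

390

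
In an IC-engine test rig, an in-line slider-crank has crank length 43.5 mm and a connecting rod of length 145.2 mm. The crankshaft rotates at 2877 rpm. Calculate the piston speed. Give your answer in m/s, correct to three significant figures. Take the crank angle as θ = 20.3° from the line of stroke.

5.83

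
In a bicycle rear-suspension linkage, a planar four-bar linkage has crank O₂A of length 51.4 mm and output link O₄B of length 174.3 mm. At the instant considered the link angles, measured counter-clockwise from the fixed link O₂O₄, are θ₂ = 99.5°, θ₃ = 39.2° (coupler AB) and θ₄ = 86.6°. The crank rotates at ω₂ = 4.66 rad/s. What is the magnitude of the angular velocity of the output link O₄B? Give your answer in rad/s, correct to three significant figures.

1.62

ω₂ = 4.66 rad/s
Differentiating the loop-closure r₂e^{iθ₂}+r₃e^{iθ₃}=r₁+r₄e^{iθ₄} gives r₂ω₂e^{iθ₂}+r₃ω₃e^{iθ₃}=r₄ω₄e^{iθ₄}.
Eliminating the other unknown: ω₄ = r₂ω₂ sin(θ₂−θ₃) / [r₄ sin(θ₄−θ₃)].
Numerator sine = +0.86863; denominator sine = +0.73610.
Result = 0.0514·4.66·(+0.86863) / (0.1743·(+0.73610)) = +1.6216 rad/s; magnitude 1.6216 rad/s.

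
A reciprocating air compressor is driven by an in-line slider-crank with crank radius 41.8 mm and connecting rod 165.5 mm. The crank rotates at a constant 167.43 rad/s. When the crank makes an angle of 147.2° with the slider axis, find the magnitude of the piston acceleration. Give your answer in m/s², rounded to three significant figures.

858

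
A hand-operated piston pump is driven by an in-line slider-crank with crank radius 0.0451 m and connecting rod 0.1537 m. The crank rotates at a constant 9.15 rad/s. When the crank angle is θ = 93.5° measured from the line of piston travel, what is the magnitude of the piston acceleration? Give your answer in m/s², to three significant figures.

1.38

ω = 9.15 rad/s
x(θ) = r cosθ + √(L² − r² sin²θ); with ω constant, a = ω²·d²x/dθ².
d²x/dθ² = −r cosθ − r²(cos2θ)/√u − r⁴ sin²2θ/(4u^{3/2}),  u = L² − r² sin²θ = 0.0215973 m².
Substituting r = 0.0451 m, L = 0.1537 m, θ = 93.5°: d²x/dθ² = +0.016486 m.
a = ω²·d²x/dθ² = (9.15)²·(+0.016486) = +1.3802 m/s²;  |a| = 1.3802 m/s².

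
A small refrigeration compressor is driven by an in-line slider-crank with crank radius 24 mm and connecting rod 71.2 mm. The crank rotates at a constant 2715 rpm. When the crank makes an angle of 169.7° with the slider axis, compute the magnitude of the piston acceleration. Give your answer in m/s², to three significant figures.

ω = 2π·2715/60 = 284.3 rad/s
x(θ) = r cosθ + √(L² − r² sin²θ); with ω constant, a = ω²·d²x/dθ².
d²x/dθ² = −r cosθ − r²(cos2θ)/√u − r⁴ sin²2θ/(4u^{3/2}),  u = L² − r² sin²θ = 0.00505103 m².
Substituting r = 0.024 m, L = 0.0712 m, θ = 169.7°: d²x/dθ² = +0.015998 m.
a = ω²·d²x/dθ² = (284.3)²·(+0.015998) = +1293.2 m/s²;  |a| = 1293.2 m/s².

1290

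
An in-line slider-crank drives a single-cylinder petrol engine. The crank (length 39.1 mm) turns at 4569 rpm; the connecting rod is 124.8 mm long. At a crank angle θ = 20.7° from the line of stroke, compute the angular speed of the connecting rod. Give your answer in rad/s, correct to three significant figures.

ω = 478.5 rad/s (converted from 4569 rpm).
The rod makes angle φ with the slider axis where L sinφ = r sinθ; differentiating, L cosφ·φ̇ = r ω cosθ.
L cosφ = √(L² − r² sin²θ) = 0.12403 m.
|ω_rod| = r ω |cosθ| / √(L² − r² sin²θ) = 0.0391·478.5·0.93544/0.12403 = 141.09 rad/s.

141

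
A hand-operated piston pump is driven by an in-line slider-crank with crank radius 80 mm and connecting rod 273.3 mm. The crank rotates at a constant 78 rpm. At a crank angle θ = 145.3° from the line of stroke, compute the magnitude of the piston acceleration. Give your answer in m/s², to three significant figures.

3.80

ω = 2π·78/60 = 8.168 rad/s
x(θ) = r cosθ + √(L² − r² sin²θ); with ω constant, a = ω²·d²x/dθ².
d²x/dθ² = −r cosθ − r²(cos2θ)/√u − r⁴ sin²2θ/(4u^{3/2}),  u = L² − r² sin²θ = 0.0726188 m².
Substituting r = 0.08 m, L = 0.2733 m, θ = 145.3°: d²x/dθ² = +0.056957 m.
a = ω²·d²x/dθ² = (8.168)²·(+0.056957) = +3.8001 m/s²;  |a| = 3.8001 m/s².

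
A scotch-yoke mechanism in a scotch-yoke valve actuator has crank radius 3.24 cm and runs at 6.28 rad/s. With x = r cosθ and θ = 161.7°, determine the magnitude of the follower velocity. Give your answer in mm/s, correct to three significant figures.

ω = 6.28 rad/s
x = r cosθ ⇒ ẋ = −rω sinθ.
|v| = rω|sinθ| = 0.0324·6.28·|sin 161.7°| = 0.063889 m/s = 63.889 mm/s.

63.9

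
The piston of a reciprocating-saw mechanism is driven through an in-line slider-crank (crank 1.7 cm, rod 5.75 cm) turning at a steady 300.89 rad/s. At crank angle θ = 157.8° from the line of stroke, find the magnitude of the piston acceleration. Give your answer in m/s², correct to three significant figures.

ω = 300.9 rad/s
x(θ) = r cosθ + √(L² − r² sin²θ); with ω constant, a = ω²·d²x/dθ².
d²x/dθ² = −r cosθ − r²(cos2θ)/√u − r⁴ sin²2θ/(4u^{3/2}),  u = L² − r² sin²θ = 0.00326499 m².
Substituting r = 0.017 m, L = 0.0575 m, θ = 157.8°: d²x/dθ² = +0.012071 m.
a = ω²·d²x/dθ² = (300.9)²·(+0.012071) = +1092.9 m/s²;  |a| = 1092.9 m/s².

1090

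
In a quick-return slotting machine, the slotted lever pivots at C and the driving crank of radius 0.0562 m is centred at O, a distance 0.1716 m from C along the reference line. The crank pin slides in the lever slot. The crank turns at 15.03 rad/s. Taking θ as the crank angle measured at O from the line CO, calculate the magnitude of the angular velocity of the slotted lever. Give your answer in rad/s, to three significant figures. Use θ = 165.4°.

ω = 15.03 rad/s
Crank pin A relative to C: A = (d + r cosθ, r sinθ); lever angle φ = atan2(r sinθ, d + r cosθ).
Differentiating tanφ: φ̇ = rω(d cosθ + r)/(d² + r² + 2dr cosθ).
d² + r² + 2dr cosθ = |CA|² = 0.01394 m²;  d cosθ + r = -0.10986 m.
|ω_lever| = |0.0562·15.03·-0.10986| / 0.01394 = 6.6568 rad/s.

6.66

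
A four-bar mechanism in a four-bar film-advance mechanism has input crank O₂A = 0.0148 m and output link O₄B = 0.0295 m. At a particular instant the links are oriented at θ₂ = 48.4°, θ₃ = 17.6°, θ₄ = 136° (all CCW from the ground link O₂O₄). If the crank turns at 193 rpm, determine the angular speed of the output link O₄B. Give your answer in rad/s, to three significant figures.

5.90

ω₂ = 20.21 rad/s (from 193 rpm).
Differentiating the loop-closure r₂e^{iθ₂}+r₃e^{iθ₃}=r₁+r₄e^{iθ₄} gives r₂ω₂e^{iθ₂}+r₃ω₃e^{iθ₃}=r₄ω₄e^{iθ₄}.
Eliminating the other unknown: ω₄ = r₂ω₂ sin(θ₂−θ₃) / [r₄ sin(θ₄−θ₃)].
Numerator sine = +0.51204; denominator sine = +0.87965.
Result = 0.0148·20.21·(+0.51204) / (0.0295·(+0.87965)) = +5.9023 rad/s; magnitude 5.9023 rad/s.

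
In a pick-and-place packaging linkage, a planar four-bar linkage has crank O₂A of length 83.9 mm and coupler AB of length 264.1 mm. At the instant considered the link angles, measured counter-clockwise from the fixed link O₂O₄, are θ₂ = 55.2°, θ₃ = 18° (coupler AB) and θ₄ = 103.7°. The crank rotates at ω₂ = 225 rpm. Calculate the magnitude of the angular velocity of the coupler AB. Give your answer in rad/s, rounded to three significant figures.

ω₂ = 23.56 rad/s (from 225 rpm).
Differentiating the loop-closure r₂e^{iθ₂}+r₃e^{iθ₃}=r₁+r₄e^{iθ₄} gives r₂ω₂e^{iθ₂}+r₃ω₃e^{iθ₃}=r₄ω₄e^{iθ₄}.
Eliminating the other unknown: ω₃ = r₂ω₂ sin(θ₄−θ₂) / [r₃ sin(θ₃−θ₄)].
Numerator sine = +0.74896; denominator sine = -0.99719.
Result = 0.0839·23.56·(+0.74896) / (0.2641·(-0.99719)) = -5.6219 rad/s; magnitude 5.6219 rad/s.

5.62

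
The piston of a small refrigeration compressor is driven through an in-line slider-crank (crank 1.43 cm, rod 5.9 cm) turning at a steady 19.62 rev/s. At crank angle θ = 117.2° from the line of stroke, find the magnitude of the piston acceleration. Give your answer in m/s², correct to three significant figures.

130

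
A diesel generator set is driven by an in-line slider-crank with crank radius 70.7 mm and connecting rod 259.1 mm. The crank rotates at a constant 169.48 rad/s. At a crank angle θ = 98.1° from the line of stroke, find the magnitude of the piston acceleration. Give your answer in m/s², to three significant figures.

ω = 169.5 rad/s
x(θ) = r cosθ + √(L² − r² sin²θ); with ω constant, a = ω²·d²x/dθ².
d²x/dθ² = −r cosθ − r²(cos2θ)/√u − r⁴ sin²2θ/(4u^{3/2}),  u = L² − r² sin²θ = 0.0622336 m².
Substituting r = 0.0707 m, L = 0.2591 m, θ = 98.1°: d²x/dθ² = +0.029172 m.
a = ω²·d²x/dθ² = (169.5)²·(+0.029172) = +837.91 m/s²;  |a| = 837.91 m/s².

838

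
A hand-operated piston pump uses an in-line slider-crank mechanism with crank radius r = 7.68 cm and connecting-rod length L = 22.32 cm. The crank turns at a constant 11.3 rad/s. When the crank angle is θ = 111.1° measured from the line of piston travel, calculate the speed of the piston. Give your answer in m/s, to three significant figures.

0.704

ω = 11.3 rad/s
For an in-line slider-crank, x = r cosθ + √(L² − r² sin²θ), so v = −rω sinθ·[1 + r cosθ/√(L² − r² sin²θ)].
With r = 0.0768 m, L = 0.2232 m, θ = 111.1°: √(L² − r² sin²θ) = 0.21139 m.
v = −0.0768·11.3·0.93295·[1 + 0.0768·-0.36000/0.21139] = -0.70376 m/s.
|v| = 0.70376 m/s.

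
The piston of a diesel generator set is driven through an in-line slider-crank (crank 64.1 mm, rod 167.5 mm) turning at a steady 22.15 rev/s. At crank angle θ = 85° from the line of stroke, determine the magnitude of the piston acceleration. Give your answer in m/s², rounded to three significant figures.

397

ω = 2π·22.1 = 139.2 rad/s
x(θ) = r cosθ + √(L² − r² sin²θ); with ω constant, a = ω²·d²x/dθ².
d²x/dθ² = −r cosθ − r²(cos2θ)/√u − r⁴ sin²2θ/(4u^{3/2}),  u = L² − r² sin²θ = 0.0239787 m².
Substituting r = 0.0641 m, L = 0.1675 m, θ = 85°: d²x/dθ² = +0.02051 m.
a = ω²·d²x/dθ² = (139.2)²·(+0.02051) = +397.26 m/s²;  |a| = 397.26 m/s².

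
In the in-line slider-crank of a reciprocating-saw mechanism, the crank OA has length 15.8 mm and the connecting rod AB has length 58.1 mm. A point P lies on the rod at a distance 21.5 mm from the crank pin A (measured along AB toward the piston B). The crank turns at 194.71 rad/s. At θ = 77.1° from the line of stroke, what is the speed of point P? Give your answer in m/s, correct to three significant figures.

ω = 194.7 rad/s.  Crank-pin speed |V_A| = rω = 3.0764 m/s, perpendicular to OA.
Rod angle: sinφ = −(r/L) sinθ ⇒ φ = -15.372°; ω_rod = −rω cosθ/√(L²−r²sin²θ) = -12.26 rad/s.
V_P = V_A + ω_rod × AP, with AP = 0.0215 m along the rod.
Components: V_Px = −rω sinθ − a·ω_rod·sinφ = -3.0686 m/s;  V_Py = rω cosθ + a·ω_rod·cosφ = +0.43266 m/s.
|V_P| = √(V_Px² + V_Py²) = 3.099 m/s.

3.10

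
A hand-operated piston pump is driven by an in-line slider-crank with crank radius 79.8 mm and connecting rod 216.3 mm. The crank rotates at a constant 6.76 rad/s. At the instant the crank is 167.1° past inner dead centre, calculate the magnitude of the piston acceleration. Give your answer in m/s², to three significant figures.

ω = 6.76 rad/s
x(θ) = r cosθ + √(L² − r² sin²θ); with ω constant, a = ω²·d²x/dθ².
d²x/dθ² = −r cosθ − r²(cos2θ)/√u − r⁴ sin²2θ/(4u^{3/2}),  u = L² − r² sin²θ = 0.0464683 m².
Substituting r = 0.0798 m, L = 0.2163 m, θ = 167.1°: d²x/dθ² = +0.050998 m.
a = ω²·d²x/dθ² = (6.76)²·(+0.050998) = +2.3305 m/s²;  |a| = 2.3305 m/s².

2.33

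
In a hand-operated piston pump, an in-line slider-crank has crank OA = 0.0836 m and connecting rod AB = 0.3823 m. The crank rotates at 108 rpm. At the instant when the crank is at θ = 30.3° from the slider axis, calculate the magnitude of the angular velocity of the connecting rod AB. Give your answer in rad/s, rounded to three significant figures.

ω = 11.31 rad/s (converted from 108 rpm).
The rod makes angle φ with the slider axis where L sinφ = r sinθ; differentiating, L cosφ·φ̇ = r ω cosθ.
L cosφ = √(L² − r² sin²θ) = 0.37997 m.
|ω_rod| = r ω |cosθ| / √(L² − r² sin²θ) = 0.0836·11.31·0.86340/0.37997 = 2.1484 rad/s.

2.15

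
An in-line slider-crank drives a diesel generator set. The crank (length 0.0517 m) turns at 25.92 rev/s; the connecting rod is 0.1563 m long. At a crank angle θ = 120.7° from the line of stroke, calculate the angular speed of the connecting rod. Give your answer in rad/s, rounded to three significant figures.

ω = 162.9 rad/s (converted from 25.92 rev/s).
The rod makes angle φ with the slider axis where L sinφ = r sinθ; differentiating, L cosφ·φ̇ = r ω cosθ.
L cosφ = √(L² − r² sin²θ) = 0.14984 m.
|ω_rod| = r ω |cosθ| / √(L² − r² sin²θ) = 0.0517·162.9·0.51054/0.14984 = 28.688 rad/s.

28.7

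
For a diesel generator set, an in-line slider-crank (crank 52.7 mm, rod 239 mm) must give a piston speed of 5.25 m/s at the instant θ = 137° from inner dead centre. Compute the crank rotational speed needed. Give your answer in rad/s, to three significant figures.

175

For an in-line slider-crank, |v_piston| = rω|sinθ|·[1 + r cosθ/√(L² − r² sin²θ)].
With r = 0.0527 m, L = 0.239 m, θ = 137°: the bracketed kinematic factor |dx/dθ| = 0.030079 m.
ω = v/|dx/dθ| = 5.25/0.030079 = 174.54 rad/s.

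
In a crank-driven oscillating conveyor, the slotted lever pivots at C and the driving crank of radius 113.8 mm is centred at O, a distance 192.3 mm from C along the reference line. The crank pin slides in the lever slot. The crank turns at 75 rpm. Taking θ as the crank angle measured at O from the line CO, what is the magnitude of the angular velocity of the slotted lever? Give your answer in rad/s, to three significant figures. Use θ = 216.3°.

ω = 7.854 rad/s (from 75 rpm).
Crank pin A relative to C: A = (d + r cosθ, r sinθ); lever angle φ = atan2(r sinθ, d + r cosθ).
Differentiating tanφ: φ̇ = rω(d cosθ + r)/(d² + r² + 2dr cosθ).
d² + r² + 2dr cosθ = |CA|² = 0.0146563 m²;  d cosθ + r = -0.04118 m.
|ω_lever| = |0.1138·7.854·-0.04118| / 0.0146563 = 2.5113 rad/s.

2.51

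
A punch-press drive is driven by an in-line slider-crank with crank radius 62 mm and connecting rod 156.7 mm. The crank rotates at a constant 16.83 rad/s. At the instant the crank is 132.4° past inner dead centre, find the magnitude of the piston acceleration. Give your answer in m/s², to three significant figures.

ω = 16.83 rad/s
x(θ) = r cosθ + √(L² − r² sin²θ); with ω constant, a = ω²·d²x/dθ².
d²x/dθ² = −r cosθ − r²(cos2θ)/√u − r⁴ sin²2θ/(4u^{3/2}),  u = L² − r² sin²θ = 0.0224587 m².
Substituting r = 0.062 m, L = 0.1567 m, θ = 132.4°: d²x/dθ² = +0.043043 m.
a = ω²·d²x/dθ² = (16.83)²·(+0.043043) = +12.192 m/s²;  |a| = 12.192 m/s².

12.2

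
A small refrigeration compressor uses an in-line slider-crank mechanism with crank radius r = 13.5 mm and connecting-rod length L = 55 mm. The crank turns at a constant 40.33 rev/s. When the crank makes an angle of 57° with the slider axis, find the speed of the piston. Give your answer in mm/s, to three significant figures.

ω = 2π·40.3 = 253.4 rad/s
For an in-line slider-crank, x = r cosθ + √(L² − r² sin²θ), so v = −rω sinθ·[1 + r cosθ/√(L² − r² sin²θ)].
With r = 0.0135 m, L = 0.055 m, θ = 57°: √(L² − r² sin²θ) = 0.053822 m.
v = −0.0135·253.4·0.83867·[1 + 0.0135·0.54464/0.053822] = -3.261 m/s.
|v| = 3.261 m/s = 3261 mm/s.

3260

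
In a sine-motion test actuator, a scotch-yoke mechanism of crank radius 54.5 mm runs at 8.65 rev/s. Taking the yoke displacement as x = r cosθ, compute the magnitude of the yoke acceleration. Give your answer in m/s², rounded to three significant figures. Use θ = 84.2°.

16.3

ω = 54.35 rad/s (from 8.65 rev/s).
x = r cosθ ⇒ ẍ = −rω² cosθ (ω constant).
|a| = rω²|cosθ| = 0.0545·(54.35)²·|cos 84.2°| = 16.269 m/s².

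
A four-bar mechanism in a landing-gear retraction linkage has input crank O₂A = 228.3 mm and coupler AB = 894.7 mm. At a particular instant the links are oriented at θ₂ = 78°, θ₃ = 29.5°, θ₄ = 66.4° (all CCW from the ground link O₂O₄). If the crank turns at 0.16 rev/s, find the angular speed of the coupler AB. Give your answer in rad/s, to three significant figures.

0.0859

ω₂ = 1.005 rad/s (from 0.16 rev/s).
Differentiating the loop-closure r₂e^{iθ₂}+r₃e^{iθ₃}=r₁+r₄e^{iθ₄} gives r₂ω₂e^{iθ₂}+r₃ω₃e^{iθ₃}=r₄ω₄e^{iθ₄}.
Eliminating the other unknown: ω₃ = r₂ω₂ sin(θ₄−θ₂) / [r₃ sin(θ₃−θ₄)].
Numerator sine = -0.20108; denominator sine = -0.60042.
Result = 0.2283·1.005·(-0.20108) / (0.8947·(-0.60042)) = +0.085909 rad/s; magnitude 0.085909 rad/s.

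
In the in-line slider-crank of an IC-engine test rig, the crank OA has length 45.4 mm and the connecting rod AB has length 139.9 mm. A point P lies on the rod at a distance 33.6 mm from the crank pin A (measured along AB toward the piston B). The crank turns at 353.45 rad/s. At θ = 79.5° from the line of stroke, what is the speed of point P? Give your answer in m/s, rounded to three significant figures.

ω = 353.4 rad/s.  Crank-pin speed |V_A| = rω = 16.047 m/s, perpendicular to OA.
Rod angle: sinφ = −(r/L) sinθ ⇒ φ = -18.608°; ω_rod = −rω cosθ/√(L²−r²sin²θ) = -22.055 rad/s.
V_P = V_A + ω_rod × AP, with AP = 0.0336 m along the rod.
Components: V_Px = −rω sinθ − a·ω_rod·sinφ = -16.014 m/s;  V_Py = rω cosθ + a·ω_rod·cosφ = +2.2219 m/s.
|V_P| = √(V_Px² + V_Py²) = 16.168 m/s.

16.2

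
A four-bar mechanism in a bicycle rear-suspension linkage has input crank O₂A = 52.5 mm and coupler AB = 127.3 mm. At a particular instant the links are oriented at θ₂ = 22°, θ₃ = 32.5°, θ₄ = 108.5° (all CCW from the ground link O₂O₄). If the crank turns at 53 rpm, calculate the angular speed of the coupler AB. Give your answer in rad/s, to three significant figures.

2.35

ω₂ = 5.55 rad/s (from 53 rpm).
Differentiating the loop-closure r₂e^{iθ₂}+r₃e^{iθ₃}=r₁+r₄e^{iθ₄} gives r₂ω₂e^{iθ₂}+r₃ω₃e^{iθ₃}=r₄ω₄e^{iθ₄}.
Eliminating the other unknown: ω₃ = r₂ω₂ sin(θ₄−θ₂) / [r₃ sin(θ₃−θ₄)].
Numerator sine = +0.99813; denominator sine = -0.97030.
Result = 0.0525·5.55·(+0.99813) / (0.1273·(-0.97030)) = -2.3546 rad/s; magnitude 2.3546 rad/s.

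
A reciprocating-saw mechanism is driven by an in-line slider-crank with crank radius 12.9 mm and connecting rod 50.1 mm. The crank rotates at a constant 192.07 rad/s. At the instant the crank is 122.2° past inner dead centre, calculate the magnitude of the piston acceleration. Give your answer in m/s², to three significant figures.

306

ω = 192.1 rad/s
x(θ) = r cosθ + √(L² − r² sin²θ); with ω constant, a = ω²·d²x/dθ².
d²x/dθ² = −r cosθ − r²(cos2θ)/√u − r⁴ sin²2θ/(4u^{3/2}),  u = L² − r² sin²θ = 0.00239085 m².
Substituting r = 0.0129 m, L = 0.0501 m, θ = 122.2°: d²x/dθ² = +0.0082965 m.
a = ω²·d²x/dθ² = (192.1)²·(+0.0082965) = +306.06 m/s²;  |a| = 306.06 m/s².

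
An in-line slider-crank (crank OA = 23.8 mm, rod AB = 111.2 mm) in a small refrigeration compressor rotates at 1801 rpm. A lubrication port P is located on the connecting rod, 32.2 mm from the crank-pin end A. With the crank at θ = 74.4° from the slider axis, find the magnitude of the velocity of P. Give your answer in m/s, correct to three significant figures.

4.48

ω = 188.6 rad/s.  Crank-pin speed |V_A| = rω = 4.4887 m/s, perpendicular to OA.
Rod angle: sinφ = −(r/L) sinθ ⇒ φ = -11.897°; ω_rod = −rω cosθ/√(L²−r²sin²θ) = -11.093 rad/s.
V_P = V_A + ω_rod × AP, with AP = 0.0322 m along the rod.
Components: V_Px = −rω sinθ − a·ω_rod·sinφ = -4.397 m/s;  V_Py = rω cosθ + a·ω_rod·cosφ = +0.85756 m/s.
|V_P| = √(V_Px² + V_Py²) = 4.4798 m/s.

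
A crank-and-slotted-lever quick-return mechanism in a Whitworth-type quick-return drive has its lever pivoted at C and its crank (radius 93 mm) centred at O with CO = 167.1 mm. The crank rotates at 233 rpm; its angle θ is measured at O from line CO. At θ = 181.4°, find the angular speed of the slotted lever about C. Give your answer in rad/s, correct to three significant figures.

ω = 24.4 rad/s (from 233 rpm).
Crank pin A relative to C: A = (d + r cosθ, r sinθ); lever angle φ = atan2(r sinθ, d + r cosθ).
Differentiating tanφ: φ̇ = rω(d cosθ + r)/(d² + r² + 2dr cosθ).
d² + r² + 2dr cosθ = |CA|² = 0.00550009 m²;  d cosθ + r = -0.07405 m.
|ω_lever| = |0.093·24.4·-0.07405| / 0.00550009 = 30.551 rad/s.

30.6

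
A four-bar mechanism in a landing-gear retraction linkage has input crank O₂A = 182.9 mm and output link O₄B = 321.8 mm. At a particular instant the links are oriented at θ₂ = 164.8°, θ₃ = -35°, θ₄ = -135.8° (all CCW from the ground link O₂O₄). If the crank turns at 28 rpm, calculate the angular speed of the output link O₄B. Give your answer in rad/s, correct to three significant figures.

0.575

ω₂ = 2.932 rad/s (from 28 rpm).
Differentiating the loop-closure r₂e^{iθ₂}+r₃e^{iθ₃}=r₁+r₄e^{iθ₄} gives r₂ω₂e^{iθ₂}+r₃ω₃e^{iθ₃}=r₄ω₄e^{iθ₄}.
Eliminating the other unknown: ω₄ = r₂ω₂ sin(θ₂−θ₃) / [r₄ sin(θ₄−θ₃)].
Numerator sine = -0.33874; denominator sine = -0.98229.
Result = 0.1829·2.932·(-0.33874) / (0.3218·(-0.98229)) = +0.5747 rad/s; magnitude 0.5747 rad/s.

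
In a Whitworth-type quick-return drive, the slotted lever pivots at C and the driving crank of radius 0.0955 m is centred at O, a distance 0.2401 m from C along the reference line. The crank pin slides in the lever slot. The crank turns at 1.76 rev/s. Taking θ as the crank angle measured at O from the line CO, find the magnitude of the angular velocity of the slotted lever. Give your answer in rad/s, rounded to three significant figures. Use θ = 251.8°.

ω = 11.06 rad/s (from 1.76 rev/s).
Crank pin A relative to C: A = (d + r cosθ, r sinθ); lever angle φ = atan2(r sinθ, d + r cosθ).
Differentiating tanφ: φ̇ = rω(d cosθ + r)/(d² + r² + 2dr cosθ).
d² + r² + 2dr cosθ = |CA|² = 0.0524449 m²;  d cosθ + r = +0.020508 m.
|ω_lever| = |0.0955·11.06·+0.020508| / 0.0524449 = 0.41298 rad/s.

0.413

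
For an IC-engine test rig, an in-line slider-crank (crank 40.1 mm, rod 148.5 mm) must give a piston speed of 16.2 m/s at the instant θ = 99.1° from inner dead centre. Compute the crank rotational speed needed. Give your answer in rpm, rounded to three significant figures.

4090

For an in-line slider-crank, |v_piston| = rω|sinθ|·[1 + r cosθ/√(L² − r² sin²θ)].
With r = 0.0401 m, L = 0.1485 m, θ = 99.1°: the bracketed kinematic factor |dx/dθ| = 0.037841 m.
ω = v/|dx/dθ| = 16.2/0.037841 = 428.11 rad/s.
N = 60ω/(2π) = 4088.1 rpm.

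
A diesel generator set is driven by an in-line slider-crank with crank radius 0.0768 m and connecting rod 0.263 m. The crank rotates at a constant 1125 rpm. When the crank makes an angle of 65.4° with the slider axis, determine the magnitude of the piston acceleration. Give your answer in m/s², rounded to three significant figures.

237

ω = 2π·1125/60 = 117.8 rad/s
x(θ) = r cosθ + √(L² − r² sin²θ); with ω constant, a = ω²·d²x/dθ².
d²x/dθ² = −r cosθ − r²(cos2θ)/√u − r⁴ sin²2θ/(4u^{3/2}),  u = L² − r² sin²θ = 0.0642929 m².
Substituting r = 0.0768 m, L = 0.263 m, θ = 65.4°: d²x/dθ² = -0.017076 m.
a = ω²·d²x/dθ² = (117.8)²·(-0.017076) = -237.01 m/s²;  |a| = 237.01 m/s².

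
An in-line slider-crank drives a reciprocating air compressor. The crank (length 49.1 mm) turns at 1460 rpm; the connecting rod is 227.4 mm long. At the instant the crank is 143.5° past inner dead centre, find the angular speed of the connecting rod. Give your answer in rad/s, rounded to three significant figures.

ω = 152.9 rad/s (converted from 1460 rpm).
The rod makes angle φ with the slider axis where L sinφ = r sinθ; differentiating, L cosφ·φ̇ = r ω cosθ.
L cosφ = √(L² − r² sin²θ) = 0.22552 m.
|ω_rod| = r ω |cosθ| / √(L² − r² sin²θ) = 0.0491·152.9·0.80386/0.22552 = 26.759 rad/s.

26.8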